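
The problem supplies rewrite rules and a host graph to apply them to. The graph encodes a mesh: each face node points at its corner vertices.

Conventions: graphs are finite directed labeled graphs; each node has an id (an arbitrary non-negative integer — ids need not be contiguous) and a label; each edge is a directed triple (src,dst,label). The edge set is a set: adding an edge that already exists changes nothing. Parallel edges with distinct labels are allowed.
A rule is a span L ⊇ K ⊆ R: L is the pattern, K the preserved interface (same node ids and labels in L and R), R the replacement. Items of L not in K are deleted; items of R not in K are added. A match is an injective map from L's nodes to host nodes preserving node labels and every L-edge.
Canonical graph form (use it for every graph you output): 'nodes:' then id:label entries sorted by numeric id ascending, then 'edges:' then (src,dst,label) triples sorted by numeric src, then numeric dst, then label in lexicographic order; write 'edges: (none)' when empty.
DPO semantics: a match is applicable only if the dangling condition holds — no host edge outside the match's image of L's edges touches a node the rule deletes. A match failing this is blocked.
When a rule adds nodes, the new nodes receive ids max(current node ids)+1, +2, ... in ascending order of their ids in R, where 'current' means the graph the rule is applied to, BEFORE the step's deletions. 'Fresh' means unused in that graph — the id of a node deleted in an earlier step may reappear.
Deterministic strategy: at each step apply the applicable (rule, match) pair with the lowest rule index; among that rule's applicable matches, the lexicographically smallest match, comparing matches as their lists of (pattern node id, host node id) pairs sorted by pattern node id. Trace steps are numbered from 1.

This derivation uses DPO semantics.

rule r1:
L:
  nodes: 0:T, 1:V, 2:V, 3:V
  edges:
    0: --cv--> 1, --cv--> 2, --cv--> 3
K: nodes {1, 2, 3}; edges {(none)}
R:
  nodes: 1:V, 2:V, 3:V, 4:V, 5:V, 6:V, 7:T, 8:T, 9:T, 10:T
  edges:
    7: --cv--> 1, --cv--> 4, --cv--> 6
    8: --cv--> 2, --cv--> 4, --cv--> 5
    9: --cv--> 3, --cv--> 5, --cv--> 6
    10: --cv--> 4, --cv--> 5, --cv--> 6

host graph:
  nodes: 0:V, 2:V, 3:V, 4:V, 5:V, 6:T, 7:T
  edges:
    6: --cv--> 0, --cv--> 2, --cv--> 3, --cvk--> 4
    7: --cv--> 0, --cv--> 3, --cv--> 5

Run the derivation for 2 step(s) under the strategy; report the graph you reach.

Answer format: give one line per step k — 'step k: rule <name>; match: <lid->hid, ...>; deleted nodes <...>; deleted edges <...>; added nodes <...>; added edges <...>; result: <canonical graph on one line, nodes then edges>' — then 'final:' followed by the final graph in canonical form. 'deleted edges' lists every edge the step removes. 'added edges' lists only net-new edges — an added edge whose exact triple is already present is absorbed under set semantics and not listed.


step 1: rule r1; match: 0->7, 1->0, 2->3, 3->5; deleted nodes 7; deleted edges (7,0,cv); (7,3,cv); (7,5,cv); added nodes 8, 9, 10, 11, 12, 13, 14; added edges (11,0,cv); (11,8,cv); (11,10,cv); (12,3,cv); (12,8,cv); (12,9,cv); (13,5,cv); (13,9,cv); (13,10,cv); (14,8,cv); (14,9,cv); (14,10,cv); result: nodes: 0:V, 2:V, 3:V, 4:V, 5:V, 6:T, 8:V, 9:V, 10:V, 11:T, 12:T, 13:T, 14:T edges: (6,0,cv); (6,2,cv); (6,3,cv); (6,4,cvk); (11,0,cv); (11,8,cv); (11,10,cv); (12,3,cv); (12,8,cv); (12,9,cv); (13,5,cv); (13,9,cv); (13,10,cv); (14,8,cv); (14,9,cv); (14,10,cv)
step 2: rule r1; match: 0->11, 1->0, 2->8, 3->10; deleted nodes 11; deleted edges (11,0,cv); (11,8,cv); (11,10,cv); added nodes 15, 16, 17, 18, 19, 20, 21; added edges (18,0,cv); (18,15,cv); (18,17,cv); (19,8,cv); (19,15,cv); (19,16,cv); (20,10,cv); (20,16,cv); (20,17,cv); (21,15,cv); (21,16,cv); (21,17,cv); result: nodes: 0:V, 2:V, 3:V, 4:V, 5:V, 6:T, 8:V, 9:V, 10:V, 12:T, 13:T, 14:T, 15:V, 16:V, 17:V, 18:T, 19:T, 20:T, 21:T edges: (6,0,cv); (6,2,cv); (6,3,cv); (6,4,cvk); (12,3,cv); (12,8,cv); (12,9,cv); (13,5,cv); (13,9,cv); (13,10,cv); (14,8,cv); (14,9,cv); (14,10,cv); (18,0,cv); (18,15,cv); (18,17,cv); (19,8,cv); (19,15,cv); (19,16,cv); (20,10,cv); (20,16,cv); (20,17,cv); (21,15,cv); (21,16,cv); (21,17,cv)
final:
nodes: 0:V, 2:V, 3:V, 4:V, 5:V, 6:T, 8:V, 9:V, 10:V, 12:T, 13:T, 14:T, 15:V, 16:V, 17:V, 18:T, 19:T, 20:T, 21:T
edges: (6,0,cv); (6,2,cv); (6,3,cv); (6,4,cvk); (12,3,cv); (12,8,cv); (12,9,cv); (13,5,cv); (13,9,cv); (13,10,cv); (14,8,cv); (14,9,cv); (14,10,cv); (18,0,cv); (18,15,cv); (18,17,cv); (19,8,cv); (19,15,cv); (19,16,cv); (20,10,cv); (20,16,cv); (20,17,cv); (21,15,cv); (21,16,cv); (21,17,cv)


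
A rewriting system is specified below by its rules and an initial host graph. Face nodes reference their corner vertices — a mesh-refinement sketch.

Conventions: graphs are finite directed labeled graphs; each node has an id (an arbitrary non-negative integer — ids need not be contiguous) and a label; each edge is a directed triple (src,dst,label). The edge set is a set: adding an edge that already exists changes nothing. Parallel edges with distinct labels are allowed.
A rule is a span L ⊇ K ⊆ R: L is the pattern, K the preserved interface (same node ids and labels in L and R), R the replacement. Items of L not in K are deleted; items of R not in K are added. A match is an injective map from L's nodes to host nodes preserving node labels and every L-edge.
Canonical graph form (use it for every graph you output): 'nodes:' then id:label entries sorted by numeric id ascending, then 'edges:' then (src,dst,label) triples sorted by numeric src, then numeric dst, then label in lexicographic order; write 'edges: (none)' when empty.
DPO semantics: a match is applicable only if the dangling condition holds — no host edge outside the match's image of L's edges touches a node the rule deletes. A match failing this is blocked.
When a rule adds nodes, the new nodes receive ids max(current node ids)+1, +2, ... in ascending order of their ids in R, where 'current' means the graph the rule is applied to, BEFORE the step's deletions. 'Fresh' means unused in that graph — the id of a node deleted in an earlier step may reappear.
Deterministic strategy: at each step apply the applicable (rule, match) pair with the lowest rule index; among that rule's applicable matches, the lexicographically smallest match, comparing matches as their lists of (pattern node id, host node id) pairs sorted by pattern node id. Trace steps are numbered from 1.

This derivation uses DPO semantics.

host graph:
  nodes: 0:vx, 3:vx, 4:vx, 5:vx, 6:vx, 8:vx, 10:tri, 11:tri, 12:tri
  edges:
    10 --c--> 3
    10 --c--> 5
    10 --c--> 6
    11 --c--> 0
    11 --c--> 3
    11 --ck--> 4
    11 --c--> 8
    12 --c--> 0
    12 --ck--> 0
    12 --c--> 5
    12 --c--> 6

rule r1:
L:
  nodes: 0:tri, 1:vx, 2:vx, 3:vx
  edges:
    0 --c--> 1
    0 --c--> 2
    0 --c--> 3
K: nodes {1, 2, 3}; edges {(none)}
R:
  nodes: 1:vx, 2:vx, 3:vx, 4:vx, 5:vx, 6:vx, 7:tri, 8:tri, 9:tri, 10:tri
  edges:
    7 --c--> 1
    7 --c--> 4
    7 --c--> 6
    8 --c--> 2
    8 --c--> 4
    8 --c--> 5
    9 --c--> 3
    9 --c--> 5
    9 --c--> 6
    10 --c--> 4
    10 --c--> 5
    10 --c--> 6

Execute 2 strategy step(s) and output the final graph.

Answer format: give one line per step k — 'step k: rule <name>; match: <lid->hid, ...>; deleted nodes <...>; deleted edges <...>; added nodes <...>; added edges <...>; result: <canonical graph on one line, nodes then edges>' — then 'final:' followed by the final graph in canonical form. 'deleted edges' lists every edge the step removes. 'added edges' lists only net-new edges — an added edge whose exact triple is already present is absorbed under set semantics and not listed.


step 1: rule r1; match: 0->10, 1->3, 2->5, 3->6; deleted nodes 10; deleted edges (10,3,c); (10,5,c); (10,6,c); added nodes 13, 14, 15, 16, 17, 18, 19; added edges (16,3,c); (16,13,c); (16,15,c); (17,5,c); (17,13,c); (17,14,c); (18,6,c); (18,14,c); (18,15,c); (19,13,c); (19,14,c); (19,15,c); result: nodes: 0:vx, 3:vx, 4:vx, 5:vx, 6:vx, 8:vx, 11:tri, 12:tri, 13:vx, 14:vx, 15:vx, 16:tri, 17:tri, 18:tri, 19:tri edges: (11,0,c); (11,3,c); (11,4,ck); (11,8,c); (12,0,c); (12,0,ck); (12,5,c); (12,6,c); (16,3,c); (16,13,c); (16,15,c); (17,5,c); (17,13,c); (17,14,c); (18,6,c); (18,14,c); (18,15,c); (19,13,c); (19,14,c); (19,15,c)
step 2: rule r1; match: 0->16, 1->3, 2->13, 3->15; deleted nodes 16; deleted edges (16,3,c); (16,13,c); (16,15,c); added nodes 20, 21, 22, 23, 24, 25, 26; added edges (23,3,c); (23,20,c); (23,22,c); (24,13,c); (24,20,c); (24,21,c); (25,15,c); (25,21,c); (25,22,c); (26,20,c); (26,21,c); (26,22,c); result: nodes: 0:vx, 3:vx, 4:vx, 5:vx, 6:vx, 8:vx, 11:tri, 12:tri, 13:vx, 14:vx, 15:vx, 17:tri, 18:tri, 19:tri, 20:vx, 21:vx, 22:vx, 23:tri, 24:tri, 25:tri, 26:tri edges: (11,0,c); (11,3,c); (11,4,ck); (11,8,c); (12,0,c); (12,0,ck); (12,5,c); (12,6,c); (17,5,c); (17,13,c); (17,14,c); (18,6,c); (18,14,c); (18,15,c); (19,13,c); (19,14,c); (19,15,c); (23,3,c); (23,20,c); (23,22,c); (24,13,c); (24,20,c); (24,21,c); (25,15,c); (25,21,c); (25,22,c); (26,20,c); (26,21,c); (26,22,c)
final:
nodes: 0:vx, 3:vx, 4:vx, 5:vx, 6:vx, 8:vx, 11:tri, 12:tri, 13:vx, 14:vx, 15:vx, 17:tri, 18:tri, 19:tri, 20:vx, 21:vx, 22:vx, 23:tri, 24:tri, 25:tri, 26:tri
edges: (11,0,c); (11,3,c); (11,4,ck); (11,8,c); (12,0,c); (12,0,ck); (12,5,c); (12,6,c); (17,5,c); (17,13,c); (17,14,c); (18,6,c); (18,14,c); (18,15,c); (19,13,c); (19,14,c); (19,15,c); (23,3,c); (23,20,c); (23,22,c); (24,13,c); (24,20,c); (24,21,c); (25,15,c); (25,21,c); (25,22,c); (26,20,c); (26,21,c); (26,22,c)


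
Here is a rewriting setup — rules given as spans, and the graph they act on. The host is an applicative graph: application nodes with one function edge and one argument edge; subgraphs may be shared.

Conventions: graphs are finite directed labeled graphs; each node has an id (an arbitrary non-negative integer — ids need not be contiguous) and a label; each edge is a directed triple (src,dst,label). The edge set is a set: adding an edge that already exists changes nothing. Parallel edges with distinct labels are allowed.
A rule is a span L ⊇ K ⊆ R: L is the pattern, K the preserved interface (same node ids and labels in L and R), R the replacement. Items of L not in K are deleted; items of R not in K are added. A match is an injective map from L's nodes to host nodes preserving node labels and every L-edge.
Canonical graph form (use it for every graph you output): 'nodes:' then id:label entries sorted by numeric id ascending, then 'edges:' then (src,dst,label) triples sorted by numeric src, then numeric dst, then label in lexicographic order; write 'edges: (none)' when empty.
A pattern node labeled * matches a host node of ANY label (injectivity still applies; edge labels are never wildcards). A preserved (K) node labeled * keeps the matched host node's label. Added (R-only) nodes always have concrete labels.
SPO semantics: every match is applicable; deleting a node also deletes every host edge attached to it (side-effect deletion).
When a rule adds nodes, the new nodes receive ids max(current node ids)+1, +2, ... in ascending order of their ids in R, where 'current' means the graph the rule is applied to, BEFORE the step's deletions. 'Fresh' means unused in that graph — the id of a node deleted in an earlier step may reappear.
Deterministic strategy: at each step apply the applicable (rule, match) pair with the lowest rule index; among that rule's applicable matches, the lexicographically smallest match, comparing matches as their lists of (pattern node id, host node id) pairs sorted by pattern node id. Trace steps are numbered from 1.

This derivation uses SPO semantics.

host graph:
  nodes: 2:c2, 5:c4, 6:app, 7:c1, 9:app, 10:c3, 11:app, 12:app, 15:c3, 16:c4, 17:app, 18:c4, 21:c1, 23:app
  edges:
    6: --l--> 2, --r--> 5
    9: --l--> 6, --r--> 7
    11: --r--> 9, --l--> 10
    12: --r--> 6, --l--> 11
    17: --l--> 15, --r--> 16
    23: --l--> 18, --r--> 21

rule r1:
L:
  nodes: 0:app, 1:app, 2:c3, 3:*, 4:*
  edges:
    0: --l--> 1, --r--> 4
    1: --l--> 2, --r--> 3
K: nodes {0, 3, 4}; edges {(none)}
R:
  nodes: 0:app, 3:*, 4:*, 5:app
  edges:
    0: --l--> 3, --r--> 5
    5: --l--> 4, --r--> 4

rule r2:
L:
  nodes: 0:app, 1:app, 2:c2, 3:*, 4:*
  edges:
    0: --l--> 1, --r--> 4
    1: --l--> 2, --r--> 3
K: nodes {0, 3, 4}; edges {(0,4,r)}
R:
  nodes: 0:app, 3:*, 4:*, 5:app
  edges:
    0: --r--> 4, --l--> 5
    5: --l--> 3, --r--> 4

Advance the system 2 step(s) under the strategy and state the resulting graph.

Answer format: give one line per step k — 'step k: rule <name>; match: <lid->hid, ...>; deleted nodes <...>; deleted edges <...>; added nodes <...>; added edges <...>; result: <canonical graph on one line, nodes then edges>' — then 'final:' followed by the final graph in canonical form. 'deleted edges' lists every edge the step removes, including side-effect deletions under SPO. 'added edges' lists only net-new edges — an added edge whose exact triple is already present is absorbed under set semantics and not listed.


step 1: rule r1; match: 0->12, 1->11, 2->10, 3->9, 4->6; deleted nodes 10, 11; deleted edges (11,9,r); (11,10,l); (12,6,r); (12,11,l); added nodes 24; added edges (12,9,l); (12,24,r); (24,6,l); (24,6,r); result: nodes: 2:c2, 5:c4, 6:app, 7:c1, 9:app, 12:app, 15:c3, 16:c4, 17:app, 18:c4, 21:c1, 23:app, 24:app edges: (6,2,l); (6,5,r); (9,6,l); (9,7,r); (12,9,l); (12,24,r); (17,15,l); (17,16,r); (23,18,l); (23,21,r); (24,6,l); (24,6,r)
step 2: rule r2; match: 0->9, 1->6, 2->2, 3->5, 4->7; deleted nodes 2, 6; deleted edges (6,2,l); (6,5,r); (9,6,l); (24,6,l); (24,6,r); added nodes 25; added edges (9,25,l); (25,5,l); (25,7,r); result: nodes: 5:c4, 7:c1, 9:app, 12:app, 15:c3, 16:c4, 17:app, 18:c4, 21:c1, 23:app, 24:app, 25:app edges: (9,7,r); (9,25,l); (12,9,l); (12,24,r); (17,15,l); (17,16,r); (23,18,l); (23,21,r); (25,5,l); (25,7,r)
final:
nodes: 5:c4, 7:c1, 9:app, 12:app, 15:c3, 16:c4, 17:app, 18:c4, 21:c1, 23:app, 24:app, 25:app
edges: (9,7,r); (9,25,l); (12,9,l); (12,24,r); (17,15,l); (17,16,r); (23,18,l); (23,21,r); (25,5,l); (25,7,r)


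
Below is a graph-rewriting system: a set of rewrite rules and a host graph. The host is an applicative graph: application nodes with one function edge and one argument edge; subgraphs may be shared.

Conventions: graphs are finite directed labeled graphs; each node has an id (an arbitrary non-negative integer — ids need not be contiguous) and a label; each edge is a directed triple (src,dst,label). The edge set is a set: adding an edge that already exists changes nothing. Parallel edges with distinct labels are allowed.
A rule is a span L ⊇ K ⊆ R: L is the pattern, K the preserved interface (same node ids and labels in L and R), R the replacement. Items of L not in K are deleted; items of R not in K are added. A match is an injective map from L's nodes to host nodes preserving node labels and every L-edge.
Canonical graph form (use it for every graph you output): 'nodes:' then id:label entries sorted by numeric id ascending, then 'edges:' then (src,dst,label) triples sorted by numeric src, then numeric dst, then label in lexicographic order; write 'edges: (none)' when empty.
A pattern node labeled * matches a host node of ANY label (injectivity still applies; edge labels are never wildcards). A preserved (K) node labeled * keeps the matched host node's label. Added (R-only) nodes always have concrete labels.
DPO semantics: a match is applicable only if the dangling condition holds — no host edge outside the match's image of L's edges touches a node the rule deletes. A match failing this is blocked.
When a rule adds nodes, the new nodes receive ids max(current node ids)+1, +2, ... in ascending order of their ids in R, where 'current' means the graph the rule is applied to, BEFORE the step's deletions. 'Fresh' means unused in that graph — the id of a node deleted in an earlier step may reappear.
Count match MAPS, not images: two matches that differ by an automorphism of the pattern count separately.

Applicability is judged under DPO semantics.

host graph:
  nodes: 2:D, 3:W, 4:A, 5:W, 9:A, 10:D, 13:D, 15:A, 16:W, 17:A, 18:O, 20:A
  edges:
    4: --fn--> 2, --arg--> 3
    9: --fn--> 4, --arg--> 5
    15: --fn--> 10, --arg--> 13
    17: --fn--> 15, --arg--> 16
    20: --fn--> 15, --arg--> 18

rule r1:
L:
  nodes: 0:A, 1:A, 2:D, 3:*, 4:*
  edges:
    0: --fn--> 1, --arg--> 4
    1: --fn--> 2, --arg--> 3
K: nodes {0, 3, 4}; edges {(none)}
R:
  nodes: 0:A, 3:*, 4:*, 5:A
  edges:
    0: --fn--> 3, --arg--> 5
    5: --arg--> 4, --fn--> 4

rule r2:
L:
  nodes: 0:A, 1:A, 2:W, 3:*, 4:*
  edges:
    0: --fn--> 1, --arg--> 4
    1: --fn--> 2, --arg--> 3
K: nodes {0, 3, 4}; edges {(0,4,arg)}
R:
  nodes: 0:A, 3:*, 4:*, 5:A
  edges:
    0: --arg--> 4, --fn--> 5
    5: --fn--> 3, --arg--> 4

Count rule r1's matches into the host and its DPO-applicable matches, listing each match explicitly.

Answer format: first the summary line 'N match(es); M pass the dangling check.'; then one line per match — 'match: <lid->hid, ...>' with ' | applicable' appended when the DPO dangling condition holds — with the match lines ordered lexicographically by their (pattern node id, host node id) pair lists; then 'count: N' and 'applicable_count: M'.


3 match(es); 1 pass the dangling check.
match: 0->9, 1->4, 2->2, 3->3, 4->5 | applicable
match: 0->17, 1->15, 2->10, 3->13, 4->16
match: 0->20, 1->15, 2->10, 3->13, 4->18
count: 3
applicable_count: 1


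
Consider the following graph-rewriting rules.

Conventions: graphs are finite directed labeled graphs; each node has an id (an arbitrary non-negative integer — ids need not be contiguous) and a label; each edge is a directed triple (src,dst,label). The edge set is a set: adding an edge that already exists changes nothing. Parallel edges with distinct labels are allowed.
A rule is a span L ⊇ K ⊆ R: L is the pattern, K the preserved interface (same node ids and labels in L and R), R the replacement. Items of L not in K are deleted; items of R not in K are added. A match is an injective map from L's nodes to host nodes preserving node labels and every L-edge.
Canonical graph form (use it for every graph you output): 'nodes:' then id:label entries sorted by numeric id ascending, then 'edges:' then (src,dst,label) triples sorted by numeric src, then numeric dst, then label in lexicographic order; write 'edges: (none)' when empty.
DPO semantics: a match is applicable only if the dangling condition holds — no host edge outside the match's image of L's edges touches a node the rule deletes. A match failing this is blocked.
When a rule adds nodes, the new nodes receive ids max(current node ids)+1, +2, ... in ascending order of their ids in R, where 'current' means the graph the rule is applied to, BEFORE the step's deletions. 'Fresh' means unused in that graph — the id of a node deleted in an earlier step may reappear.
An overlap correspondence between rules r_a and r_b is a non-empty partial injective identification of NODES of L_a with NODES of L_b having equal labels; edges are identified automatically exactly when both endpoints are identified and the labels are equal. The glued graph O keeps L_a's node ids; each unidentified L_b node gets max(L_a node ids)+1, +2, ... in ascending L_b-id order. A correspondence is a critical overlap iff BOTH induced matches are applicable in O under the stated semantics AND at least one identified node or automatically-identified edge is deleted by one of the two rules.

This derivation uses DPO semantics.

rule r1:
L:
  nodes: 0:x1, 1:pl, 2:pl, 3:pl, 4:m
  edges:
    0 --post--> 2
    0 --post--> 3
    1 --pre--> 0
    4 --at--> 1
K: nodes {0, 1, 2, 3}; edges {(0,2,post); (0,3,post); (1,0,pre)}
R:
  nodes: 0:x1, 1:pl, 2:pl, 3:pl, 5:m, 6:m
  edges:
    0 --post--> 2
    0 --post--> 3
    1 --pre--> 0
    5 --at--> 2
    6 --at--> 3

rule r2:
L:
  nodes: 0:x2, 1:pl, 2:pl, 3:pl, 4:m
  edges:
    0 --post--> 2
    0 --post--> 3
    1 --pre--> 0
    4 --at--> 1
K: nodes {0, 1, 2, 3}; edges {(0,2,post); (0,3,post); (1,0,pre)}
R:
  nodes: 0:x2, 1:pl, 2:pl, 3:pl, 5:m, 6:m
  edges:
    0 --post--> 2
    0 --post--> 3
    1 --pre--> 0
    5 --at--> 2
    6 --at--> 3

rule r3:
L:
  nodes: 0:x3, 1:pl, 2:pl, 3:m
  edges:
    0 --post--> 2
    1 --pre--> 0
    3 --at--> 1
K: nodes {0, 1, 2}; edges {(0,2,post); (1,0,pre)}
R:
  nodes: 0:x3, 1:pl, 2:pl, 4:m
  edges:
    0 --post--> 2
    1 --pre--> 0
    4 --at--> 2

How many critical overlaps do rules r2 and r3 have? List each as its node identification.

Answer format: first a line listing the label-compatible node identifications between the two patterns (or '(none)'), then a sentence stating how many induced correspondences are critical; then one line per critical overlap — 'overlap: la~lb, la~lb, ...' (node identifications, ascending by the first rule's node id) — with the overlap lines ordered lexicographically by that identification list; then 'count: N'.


label-compatible node identifications between L(r2) and L(r3): 1~1, 1~2, 2~1, 2~2, 3~1, 3~2, 4~3
3 of the induced correspondences are critical overlaps of r2 and r3.
overlap: 1~1, 2~2, 4~3
overlap: 1~1, 3~2, 4~3
overlap: 1~1, 4~3
count: 3


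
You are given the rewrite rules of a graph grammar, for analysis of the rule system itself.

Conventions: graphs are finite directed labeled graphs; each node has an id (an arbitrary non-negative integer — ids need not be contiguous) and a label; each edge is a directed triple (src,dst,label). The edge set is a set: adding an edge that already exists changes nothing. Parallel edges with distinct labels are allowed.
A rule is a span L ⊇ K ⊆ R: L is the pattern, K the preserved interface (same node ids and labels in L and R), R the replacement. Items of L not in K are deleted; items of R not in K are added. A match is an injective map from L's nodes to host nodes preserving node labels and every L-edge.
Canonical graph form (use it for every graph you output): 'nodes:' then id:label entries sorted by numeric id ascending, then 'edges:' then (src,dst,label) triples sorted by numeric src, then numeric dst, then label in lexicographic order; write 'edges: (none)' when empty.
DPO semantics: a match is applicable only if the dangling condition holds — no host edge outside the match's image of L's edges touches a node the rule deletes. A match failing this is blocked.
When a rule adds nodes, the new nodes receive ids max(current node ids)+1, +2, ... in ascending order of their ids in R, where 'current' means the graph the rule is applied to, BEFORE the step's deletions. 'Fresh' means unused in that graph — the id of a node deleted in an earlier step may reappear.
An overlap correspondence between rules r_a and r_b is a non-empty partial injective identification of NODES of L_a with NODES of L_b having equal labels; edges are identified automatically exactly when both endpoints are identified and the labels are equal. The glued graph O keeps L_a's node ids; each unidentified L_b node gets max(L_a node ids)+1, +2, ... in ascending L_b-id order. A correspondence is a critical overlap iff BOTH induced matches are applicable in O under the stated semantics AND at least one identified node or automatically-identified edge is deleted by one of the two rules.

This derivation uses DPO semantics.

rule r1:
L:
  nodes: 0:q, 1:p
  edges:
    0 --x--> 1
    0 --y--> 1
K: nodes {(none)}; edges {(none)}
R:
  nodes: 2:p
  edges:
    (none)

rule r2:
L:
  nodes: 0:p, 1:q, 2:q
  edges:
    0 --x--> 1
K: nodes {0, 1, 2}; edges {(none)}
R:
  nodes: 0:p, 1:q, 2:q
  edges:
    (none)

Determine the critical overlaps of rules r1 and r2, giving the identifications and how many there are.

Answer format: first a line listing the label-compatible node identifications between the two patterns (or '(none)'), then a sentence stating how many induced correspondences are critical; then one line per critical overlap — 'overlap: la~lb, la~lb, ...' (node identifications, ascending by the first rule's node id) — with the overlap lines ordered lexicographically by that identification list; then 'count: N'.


label-compatible node identifications between L(r1) and L(r2): 0~1, 0~2, 1~0
1 of the induced correspondences is a critical overlap of r1 and r2.
overlap: 0~2
count: 1


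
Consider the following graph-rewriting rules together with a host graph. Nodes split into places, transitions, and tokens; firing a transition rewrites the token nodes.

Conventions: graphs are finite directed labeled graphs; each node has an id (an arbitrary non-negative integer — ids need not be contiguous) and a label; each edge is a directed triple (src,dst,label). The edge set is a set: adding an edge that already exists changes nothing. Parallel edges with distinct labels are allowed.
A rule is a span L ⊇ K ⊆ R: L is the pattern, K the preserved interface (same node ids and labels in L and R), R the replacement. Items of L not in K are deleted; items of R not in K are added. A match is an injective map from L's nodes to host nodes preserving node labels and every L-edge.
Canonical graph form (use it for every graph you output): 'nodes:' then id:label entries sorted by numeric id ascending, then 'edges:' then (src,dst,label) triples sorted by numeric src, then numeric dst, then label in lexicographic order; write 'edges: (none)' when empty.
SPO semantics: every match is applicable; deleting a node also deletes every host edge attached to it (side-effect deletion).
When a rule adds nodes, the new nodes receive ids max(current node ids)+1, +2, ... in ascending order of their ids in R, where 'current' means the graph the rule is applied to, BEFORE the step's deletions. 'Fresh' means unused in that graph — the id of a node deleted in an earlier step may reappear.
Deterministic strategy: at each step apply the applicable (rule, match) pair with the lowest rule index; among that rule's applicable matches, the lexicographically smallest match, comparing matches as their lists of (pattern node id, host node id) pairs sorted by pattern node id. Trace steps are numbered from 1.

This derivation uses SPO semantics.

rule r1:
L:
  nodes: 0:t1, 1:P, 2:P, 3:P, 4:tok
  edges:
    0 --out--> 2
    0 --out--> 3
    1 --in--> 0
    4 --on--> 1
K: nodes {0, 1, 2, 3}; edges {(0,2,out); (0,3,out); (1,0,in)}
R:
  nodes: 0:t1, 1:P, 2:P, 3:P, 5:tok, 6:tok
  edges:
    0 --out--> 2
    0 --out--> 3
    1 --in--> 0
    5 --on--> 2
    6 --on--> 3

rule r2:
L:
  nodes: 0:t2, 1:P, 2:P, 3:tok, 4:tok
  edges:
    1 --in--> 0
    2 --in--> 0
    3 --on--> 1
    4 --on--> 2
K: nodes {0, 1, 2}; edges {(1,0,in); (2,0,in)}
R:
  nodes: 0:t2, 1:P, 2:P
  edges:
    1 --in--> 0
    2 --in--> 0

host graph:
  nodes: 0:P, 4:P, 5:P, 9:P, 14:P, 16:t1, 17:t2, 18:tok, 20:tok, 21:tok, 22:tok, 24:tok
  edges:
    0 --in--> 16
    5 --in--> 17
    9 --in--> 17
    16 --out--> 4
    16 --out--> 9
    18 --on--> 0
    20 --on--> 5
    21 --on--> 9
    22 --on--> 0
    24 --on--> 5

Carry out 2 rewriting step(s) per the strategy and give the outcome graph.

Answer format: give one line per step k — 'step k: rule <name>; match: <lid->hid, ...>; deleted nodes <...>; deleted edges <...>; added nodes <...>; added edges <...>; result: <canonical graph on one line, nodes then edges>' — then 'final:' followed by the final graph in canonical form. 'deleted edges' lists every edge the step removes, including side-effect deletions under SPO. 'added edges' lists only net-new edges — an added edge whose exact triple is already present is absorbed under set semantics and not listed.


step 1: rule r1; match: 0->16, 1->0, 2->4, 3->9, 4->18; deleted nodes 18; deleted edges (18,0,on); added nodes 25, 26; added edges (25,4,on); (26,9,on); result: nodes: 0:P, 4:P, 5:P, 9:P, 14:P, 16:t1, 17:t2, 20:tok, 21:tok, 22:tok, 24:tok, 25:tok, 26:tok edges: (0,16,in); (5,17,in); (9,17,in); (16,4,out); (16,9,out); (20,5,on); (21,9,on); (22,0,on); (24,5,on); (25,4,on); (26,9,on)
step 2: rule r1; match: 0->16, 1->0, 2->4, 3->9, 4->22; deleted nodes 22; deleted edges (22,0,on); added nodes 27, 28; added edges (27,4,on); (28,9,on); result: nodes: 0:P, 4:P, 5:P, 9:P, 14:P, 16:t1, 17:t2, 20:tok, 21:tok, 24:tok, 25:tok, 26:tok, 27:tok, 28:tok edges: (0,16,in); (5,17,in); (9,17,in); (16,4,out); (16,9,out); (20,5,on); (21,9,on); (24,5,on); (25,4,on); (26,9,on); (27,4,on); (28,9,on)
final:
nodes: 0:P, 4:P, 5:P, 9:P, 14:P, 16:t1, 17:t2, 20:tok, 21:tok, 24:tok, 25:tok, 26:tok, 27:tok, 28:tok
edges: (0,16,in); (5,17,in); (9,17,in); (16,4,out); (16,9,out); (20,5,on); (21,9,on); (24,5,on); (25,4,on); (26,9,on); (27,4,on); (28,9,on)


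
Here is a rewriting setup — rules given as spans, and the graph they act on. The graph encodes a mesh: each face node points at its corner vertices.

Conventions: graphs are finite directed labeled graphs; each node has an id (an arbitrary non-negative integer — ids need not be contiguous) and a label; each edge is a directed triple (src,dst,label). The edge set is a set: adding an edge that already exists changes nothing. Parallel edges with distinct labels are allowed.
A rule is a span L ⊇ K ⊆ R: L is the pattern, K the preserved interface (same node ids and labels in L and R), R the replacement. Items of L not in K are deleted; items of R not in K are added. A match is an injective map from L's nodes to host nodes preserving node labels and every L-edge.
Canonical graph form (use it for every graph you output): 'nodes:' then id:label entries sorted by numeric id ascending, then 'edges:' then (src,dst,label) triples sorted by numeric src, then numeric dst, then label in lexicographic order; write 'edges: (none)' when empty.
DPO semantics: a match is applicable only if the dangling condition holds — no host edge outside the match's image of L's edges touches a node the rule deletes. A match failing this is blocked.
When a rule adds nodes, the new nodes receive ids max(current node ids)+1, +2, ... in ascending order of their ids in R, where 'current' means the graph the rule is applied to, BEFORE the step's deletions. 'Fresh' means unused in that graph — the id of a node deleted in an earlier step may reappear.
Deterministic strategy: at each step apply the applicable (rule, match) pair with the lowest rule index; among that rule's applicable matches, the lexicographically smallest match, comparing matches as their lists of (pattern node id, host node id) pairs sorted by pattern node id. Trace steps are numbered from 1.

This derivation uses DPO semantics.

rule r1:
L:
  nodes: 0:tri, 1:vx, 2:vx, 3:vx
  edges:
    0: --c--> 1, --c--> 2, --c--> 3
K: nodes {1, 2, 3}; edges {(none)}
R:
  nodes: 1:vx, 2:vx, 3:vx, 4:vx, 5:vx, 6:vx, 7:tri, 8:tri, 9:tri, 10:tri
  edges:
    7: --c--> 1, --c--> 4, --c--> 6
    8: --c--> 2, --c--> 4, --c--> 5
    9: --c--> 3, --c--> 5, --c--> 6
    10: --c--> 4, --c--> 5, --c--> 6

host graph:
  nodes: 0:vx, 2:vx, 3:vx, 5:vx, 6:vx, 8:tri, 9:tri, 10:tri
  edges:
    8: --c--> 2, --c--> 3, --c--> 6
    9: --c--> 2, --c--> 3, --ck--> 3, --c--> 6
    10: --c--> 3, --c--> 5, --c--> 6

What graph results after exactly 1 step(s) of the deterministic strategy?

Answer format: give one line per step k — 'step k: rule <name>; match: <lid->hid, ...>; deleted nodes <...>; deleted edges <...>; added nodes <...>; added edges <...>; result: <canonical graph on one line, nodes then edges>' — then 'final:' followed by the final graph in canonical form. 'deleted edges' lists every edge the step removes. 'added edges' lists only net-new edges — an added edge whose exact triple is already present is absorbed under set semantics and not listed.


step 1: rule r1; match: 0->8, 1->2, 2->3, 3->6; deleted nodes 8; deleted edges (8,2,c); (8,3,c); (8,6,c); added nodes 11, 12, 13, 14, 15, 16, 17; added edges (14,2,c); (14,11,c); (14,13,c); (15,3,c); (15,11,c); (15,12,c); (16,6,c); (16,12,c); (16,13,c); (17,11,c); (17,12,c); (17,13,c); result: nodes: 0:vx, 2:vx, 3:vx, 5:vx, 6:vx, 9:tri, 10:tri, 11:vx, 12:vx, 13:vx, 14:tri, 15:tri, 16:tri, 17:tri edges: (9,2,c); (9,3,c); (9,3,ck); (9,6,c); (10,3,c); (10,5,c); (10,6,c); (14,2,c); (14,11,c); (14,13,c); (15,3,c); (15,11,c); (15,12,c); (16,6,c); (16,12,c); (16,13,c); (17,11,c); (17,12,c); (17,13,c)
final:
nodes: 0:vx, 2:vx, 3:vx, 5:vx, 6:vx, 9:tri, 10:tri, 11:vx, 12:vx, 13:vx, 14:tri, 15:tri, 16:tri, 17:tri
edges: (9,2,c); (9,3,c); (9,3,ck); (9,6,c); (10,3,c); (10,5,c); (10,6,c); (14,2,c); (14,11,c); (14,13,c); (15,3,c); (15,11,c); (15,12,c); (16,6,c); (16,12,c); (16,13,c); (17,11,c); (17,12,c); (17,13,c)


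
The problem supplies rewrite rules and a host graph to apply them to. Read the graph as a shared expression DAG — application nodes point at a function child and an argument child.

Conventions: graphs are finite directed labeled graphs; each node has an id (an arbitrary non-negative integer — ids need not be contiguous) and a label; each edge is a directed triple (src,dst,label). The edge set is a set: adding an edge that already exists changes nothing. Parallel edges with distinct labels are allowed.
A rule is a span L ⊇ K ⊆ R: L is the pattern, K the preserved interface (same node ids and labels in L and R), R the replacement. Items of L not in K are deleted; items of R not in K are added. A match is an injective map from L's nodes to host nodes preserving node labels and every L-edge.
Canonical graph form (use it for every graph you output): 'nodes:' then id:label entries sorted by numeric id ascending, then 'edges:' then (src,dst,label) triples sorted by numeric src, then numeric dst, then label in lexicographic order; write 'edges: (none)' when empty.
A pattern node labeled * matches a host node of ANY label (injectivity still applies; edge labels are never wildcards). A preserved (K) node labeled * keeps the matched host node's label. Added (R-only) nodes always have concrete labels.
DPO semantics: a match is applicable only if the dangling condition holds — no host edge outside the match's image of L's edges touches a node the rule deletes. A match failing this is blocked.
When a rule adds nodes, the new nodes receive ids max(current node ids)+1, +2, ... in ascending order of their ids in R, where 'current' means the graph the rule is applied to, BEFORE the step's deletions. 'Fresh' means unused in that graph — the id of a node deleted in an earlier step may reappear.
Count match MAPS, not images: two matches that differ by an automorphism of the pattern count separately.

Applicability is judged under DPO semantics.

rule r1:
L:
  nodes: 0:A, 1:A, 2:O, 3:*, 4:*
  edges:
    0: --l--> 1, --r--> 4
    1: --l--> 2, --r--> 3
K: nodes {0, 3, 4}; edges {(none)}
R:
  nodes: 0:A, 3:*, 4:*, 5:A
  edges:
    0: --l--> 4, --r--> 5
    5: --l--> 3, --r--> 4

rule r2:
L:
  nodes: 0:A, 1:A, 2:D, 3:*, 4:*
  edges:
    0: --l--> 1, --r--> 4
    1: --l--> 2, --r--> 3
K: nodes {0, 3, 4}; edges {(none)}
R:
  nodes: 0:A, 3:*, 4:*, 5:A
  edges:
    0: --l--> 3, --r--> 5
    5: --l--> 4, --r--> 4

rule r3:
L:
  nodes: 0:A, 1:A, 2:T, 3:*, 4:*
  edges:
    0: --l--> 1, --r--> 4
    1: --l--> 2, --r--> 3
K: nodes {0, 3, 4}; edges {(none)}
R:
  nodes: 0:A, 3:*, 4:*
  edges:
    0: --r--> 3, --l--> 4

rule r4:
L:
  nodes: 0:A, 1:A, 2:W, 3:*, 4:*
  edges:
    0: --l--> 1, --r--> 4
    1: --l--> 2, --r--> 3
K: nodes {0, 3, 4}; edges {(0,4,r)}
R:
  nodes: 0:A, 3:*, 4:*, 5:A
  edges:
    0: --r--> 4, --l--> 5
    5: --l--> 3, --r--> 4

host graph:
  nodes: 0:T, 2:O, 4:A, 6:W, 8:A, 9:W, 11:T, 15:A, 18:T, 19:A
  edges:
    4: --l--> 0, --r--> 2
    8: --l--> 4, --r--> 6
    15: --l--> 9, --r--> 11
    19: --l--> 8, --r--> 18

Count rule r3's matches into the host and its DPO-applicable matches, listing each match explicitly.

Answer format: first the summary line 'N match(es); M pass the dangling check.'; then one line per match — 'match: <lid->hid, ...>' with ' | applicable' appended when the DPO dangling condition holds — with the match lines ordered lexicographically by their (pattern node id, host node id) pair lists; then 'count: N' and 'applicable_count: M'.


1 match(es); 1 pass the dangling check.
match: 0->8, 1->4, 2->0, 3->2, 4->6 | applicable
count: 1
applicable_count: 1


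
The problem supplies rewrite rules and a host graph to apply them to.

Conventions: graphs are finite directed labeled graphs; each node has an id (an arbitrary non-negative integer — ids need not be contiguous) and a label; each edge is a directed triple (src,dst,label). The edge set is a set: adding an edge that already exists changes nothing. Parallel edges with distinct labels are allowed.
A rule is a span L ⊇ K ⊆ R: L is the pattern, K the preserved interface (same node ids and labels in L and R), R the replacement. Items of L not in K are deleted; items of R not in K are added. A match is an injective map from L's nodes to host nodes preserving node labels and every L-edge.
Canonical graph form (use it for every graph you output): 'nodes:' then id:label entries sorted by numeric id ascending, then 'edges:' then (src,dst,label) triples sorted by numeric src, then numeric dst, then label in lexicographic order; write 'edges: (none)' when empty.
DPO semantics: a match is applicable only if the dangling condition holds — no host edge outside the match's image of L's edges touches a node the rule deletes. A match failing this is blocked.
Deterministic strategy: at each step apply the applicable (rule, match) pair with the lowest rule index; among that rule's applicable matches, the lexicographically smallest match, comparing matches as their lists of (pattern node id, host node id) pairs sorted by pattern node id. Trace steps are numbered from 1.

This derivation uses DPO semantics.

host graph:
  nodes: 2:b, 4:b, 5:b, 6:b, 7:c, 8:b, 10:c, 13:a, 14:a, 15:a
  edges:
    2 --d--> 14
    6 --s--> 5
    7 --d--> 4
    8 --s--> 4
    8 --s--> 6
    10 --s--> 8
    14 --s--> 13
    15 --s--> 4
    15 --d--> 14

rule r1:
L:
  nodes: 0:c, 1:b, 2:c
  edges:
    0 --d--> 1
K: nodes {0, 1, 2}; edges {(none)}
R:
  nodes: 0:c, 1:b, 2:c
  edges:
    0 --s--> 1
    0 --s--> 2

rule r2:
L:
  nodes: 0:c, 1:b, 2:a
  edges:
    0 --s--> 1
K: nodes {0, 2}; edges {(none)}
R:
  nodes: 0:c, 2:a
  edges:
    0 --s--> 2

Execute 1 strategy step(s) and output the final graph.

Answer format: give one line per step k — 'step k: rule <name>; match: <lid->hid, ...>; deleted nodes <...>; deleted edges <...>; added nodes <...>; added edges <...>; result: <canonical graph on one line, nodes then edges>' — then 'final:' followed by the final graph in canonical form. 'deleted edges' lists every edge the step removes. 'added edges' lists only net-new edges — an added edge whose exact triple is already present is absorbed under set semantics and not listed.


step 1: rule r1; match: 0->7, 1->4, 2->10; deleted nodes (none); deleted edges (7,4,d); added nodes (none); added edges (7,4,s); (7,10,s); result: nodes: 2:b, 4:b, 5:b, 6:b, 7:c, 8:b, 10:c, 13:a, 14:a, 15:a edges: (2,14,d); (6,5,s); (7,4,s); (7,10,s); (8,4,s); (8,6,s); (10,8,s); (14,13,s); (15,4,s); (15,14,d)
final:
nodes: 2:b, 4:b, 5:b, 6:b, 7:c, 8:b, 10:c, 13:a, 14:a, 15:a
edges: (2,14,d); (6,5,s); (7,4,s); (7,10,s); (8,4,s); (8,6,s); (10,8,s); (14,13,s); (15,4,s); (15,14,d)


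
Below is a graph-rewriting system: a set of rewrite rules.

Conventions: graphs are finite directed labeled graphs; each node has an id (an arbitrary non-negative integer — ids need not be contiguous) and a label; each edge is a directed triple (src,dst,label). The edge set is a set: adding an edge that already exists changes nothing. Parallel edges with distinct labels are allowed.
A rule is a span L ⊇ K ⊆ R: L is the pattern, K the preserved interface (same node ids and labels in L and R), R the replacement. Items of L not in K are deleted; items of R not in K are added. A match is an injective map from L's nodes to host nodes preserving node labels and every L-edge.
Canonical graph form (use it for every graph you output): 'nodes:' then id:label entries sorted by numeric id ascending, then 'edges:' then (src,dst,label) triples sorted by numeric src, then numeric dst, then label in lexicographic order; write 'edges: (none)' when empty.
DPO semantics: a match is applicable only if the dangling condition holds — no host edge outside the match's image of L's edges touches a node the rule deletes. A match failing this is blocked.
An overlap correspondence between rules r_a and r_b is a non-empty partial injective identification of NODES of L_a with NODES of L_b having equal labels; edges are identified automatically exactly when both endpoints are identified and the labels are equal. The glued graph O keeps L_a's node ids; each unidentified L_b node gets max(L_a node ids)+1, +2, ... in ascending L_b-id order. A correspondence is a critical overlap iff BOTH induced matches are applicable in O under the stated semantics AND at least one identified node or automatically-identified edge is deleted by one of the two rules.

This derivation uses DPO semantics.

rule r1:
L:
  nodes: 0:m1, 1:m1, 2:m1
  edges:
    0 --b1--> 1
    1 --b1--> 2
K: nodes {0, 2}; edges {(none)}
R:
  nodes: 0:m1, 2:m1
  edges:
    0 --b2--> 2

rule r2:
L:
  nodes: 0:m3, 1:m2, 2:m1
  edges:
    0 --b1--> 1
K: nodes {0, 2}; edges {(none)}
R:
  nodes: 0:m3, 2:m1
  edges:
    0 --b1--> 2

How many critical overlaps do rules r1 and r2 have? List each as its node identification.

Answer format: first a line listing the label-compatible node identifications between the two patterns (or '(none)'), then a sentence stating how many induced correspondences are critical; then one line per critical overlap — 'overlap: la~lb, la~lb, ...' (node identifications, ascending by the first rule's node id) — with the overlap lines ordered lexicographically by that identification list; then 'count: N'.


label-compatible node identifications between L(r1) and L(r2): 0~2, 1~2, 2~2
1 of the induced correspondences is a critical overlap of r1 and r2.
overlap: 1~2
count: 1
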